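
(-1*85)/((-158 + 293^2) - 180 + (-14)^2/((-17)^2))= -4913/4942575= -0.00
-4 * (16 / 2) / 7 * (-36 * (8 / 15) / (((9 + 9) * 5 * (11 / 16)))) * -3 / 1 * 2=-16384 / 1925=-8.51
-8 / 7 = -1.14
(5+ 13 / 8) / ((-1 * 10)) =-53 / 80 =-0.66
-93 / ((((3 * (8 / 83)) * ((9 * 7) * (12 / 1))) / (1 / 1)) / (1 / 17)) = -2573 / 102816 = -0.03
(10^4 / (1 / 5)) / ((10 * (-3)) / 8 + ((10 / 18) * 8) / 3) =-1080000 / 49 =-22040.82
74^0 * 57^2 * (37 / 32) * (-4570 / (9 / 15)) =-457811175 / 16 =-28613198.44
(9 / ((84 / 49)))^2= 441 / 16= 27.56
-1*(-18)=18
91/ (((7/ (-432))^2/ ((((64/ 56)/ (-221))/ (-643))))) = 1492992/ 535619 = 2.79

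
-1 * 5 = -5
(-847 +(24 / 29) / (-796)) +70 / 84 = -29299403 / 34626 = -846.17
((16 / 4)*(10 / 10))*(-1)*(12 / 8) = -6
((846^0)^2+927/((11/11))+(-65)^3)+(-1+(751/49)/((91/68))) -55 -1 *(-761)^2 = -3802914098/4459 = -852862.55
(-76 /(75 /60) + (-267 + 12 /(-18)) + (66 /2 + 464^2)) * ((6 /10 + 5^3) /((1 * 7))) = 2025305024 /525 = 3857723.86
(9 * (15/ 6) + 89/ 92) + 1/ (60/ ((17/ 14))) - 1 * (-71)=94.49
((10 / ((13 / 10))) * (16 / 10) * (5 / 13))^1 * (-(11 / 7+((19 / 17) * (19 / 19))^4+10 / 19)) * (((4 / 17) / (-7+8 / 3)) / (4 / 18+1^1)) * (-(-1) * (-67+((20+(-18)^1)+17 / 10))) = -222237975594240 / 4563719987827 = -48.70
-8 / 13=-0.62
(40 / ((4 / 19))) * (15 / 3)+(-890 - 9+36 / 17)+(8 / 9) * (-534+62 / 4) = -62389 / 153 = -407.77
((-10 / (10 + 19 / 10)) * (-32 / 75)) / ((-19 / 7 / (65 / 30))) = -0.29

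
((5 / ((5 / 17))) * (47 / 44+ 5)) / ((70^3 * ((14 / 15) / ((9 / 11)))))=122553 / 464833600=0.00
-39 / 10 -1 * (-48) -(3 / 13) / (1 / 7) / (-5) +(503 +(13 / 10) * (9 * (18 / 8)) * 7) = 380483 / 520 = 731.70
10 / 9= 1.11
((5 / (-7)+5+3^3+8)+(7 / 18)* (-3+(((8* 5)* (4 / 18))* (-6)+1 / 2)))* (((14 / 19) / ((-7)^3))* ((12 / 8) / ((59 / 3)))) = -13285 / 4614036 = -0.00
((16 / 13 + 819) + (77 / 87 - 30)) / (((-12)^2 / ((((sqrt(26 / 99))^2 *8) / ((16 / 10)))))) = 559220 / 77517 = 7.21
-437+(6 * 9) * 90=4423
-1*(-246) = 246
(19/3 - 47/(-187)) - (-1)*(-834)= -464180/561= -827.42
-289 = -289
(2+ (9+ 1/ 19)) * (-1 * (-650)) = 136500/ 19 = 7184.21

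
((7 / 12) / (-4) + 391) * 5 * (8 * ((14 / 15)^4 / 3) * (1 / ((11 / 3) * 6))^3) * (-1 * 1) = -45045161 / 121287375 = -0.37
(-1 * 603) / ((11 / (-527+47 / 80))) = 25394139 / 880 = 28856.98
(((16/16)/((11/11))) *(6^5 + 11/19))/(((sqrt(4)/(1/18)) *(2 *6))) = 147755/8208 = 18.00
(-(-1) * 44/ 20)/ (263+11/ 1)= 11/ 1370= 0.01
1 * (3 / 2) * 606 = 909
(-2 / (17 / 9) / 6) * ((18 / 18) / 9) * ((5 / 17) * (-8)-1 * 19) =121 / 289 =0.42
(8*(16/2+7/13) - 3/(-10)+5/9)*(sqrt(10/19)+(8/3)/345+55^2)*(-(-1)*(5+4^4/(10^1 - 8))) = 566447*sqrt(190)/1170+33696106371319/1210950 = 27832848.24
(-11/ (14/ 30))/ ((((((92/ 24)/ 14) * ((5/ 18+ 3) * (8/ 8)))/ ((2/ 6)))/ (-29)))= 344520/ 1357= 253.88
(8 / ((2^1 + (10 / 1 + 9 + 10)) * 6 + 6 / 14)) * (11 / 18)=308 / 11745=0.03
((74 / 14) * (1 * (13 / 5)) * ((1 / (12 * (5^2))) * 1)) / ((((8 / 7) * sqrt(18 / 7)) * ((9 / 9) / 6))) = 481 * sqrt(14) / 12000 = 0.15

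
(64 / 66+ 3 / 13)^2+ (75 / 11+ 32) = 7409362 / 184041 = 40.26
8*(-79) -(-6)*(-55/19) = -12338/19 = -649.37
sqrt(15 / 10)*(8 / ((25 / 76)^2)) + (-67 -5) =-72 + 23104*sqrt(6) / 625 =18.55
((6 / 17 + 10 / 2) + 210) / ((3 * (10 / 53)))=194033 / 510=380.46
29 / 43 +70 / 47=4373 / 2021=2.16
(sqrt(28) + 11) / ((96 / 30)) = 5 * sqrt(7) / 8 + 55 / 16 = 5.09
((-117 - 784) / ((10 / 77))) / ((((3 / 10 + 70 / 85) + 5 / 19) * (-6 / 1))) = 22408771 / 26874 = 833.85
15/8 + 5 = 55/8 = 6.88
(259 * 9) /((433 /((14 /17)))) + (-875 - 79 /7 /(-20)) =-896572221 /1030540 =-870.00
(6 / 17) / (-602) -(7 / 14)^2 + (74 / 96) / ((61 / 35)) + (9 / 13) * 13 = 137715271 / 14982576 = 9.19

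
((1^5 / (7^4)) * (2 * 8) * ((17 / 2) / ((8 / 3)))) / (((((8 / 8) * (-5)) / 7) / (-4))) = 204 / 1715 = 0.12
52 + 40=92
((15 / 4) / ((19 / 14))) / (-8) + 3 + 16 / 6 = 4853 / 912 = 5.32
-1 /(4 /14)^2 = -49 /4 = -12.25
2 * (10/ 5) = 4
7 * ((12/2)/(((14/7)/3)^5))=5103/16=318.94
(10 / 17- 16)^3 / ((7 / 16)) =-287755648 / 34391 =-8367.18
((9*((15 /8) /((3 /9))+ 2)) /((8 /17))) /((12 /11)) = 34221 /256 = 133.68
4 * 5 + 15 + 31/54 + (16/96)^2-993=-103399/108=-957.40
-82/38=-41/19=-2.16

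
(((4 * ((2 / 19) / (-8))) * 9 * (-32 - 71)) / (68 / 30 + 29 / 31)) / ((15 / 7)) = 201159 / 28291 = 7.11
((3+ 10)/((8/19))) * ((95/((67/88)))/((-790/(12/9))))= -103246/15879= -6.50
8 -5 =3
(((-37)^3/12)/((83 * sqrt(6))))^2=2565726409/5952096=431.06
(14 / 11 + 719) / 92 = 7923 / 1012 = 7.83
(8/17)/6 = 4/51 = 0.08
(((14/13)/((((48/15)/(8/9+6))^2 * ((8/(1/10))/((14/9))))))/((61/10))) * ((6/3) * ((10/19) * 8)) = 5886125/43935372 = 0.13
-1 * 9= -9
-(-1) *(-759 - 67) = -826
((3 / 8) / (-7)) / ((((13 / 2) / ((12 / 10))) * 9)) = -1 / 910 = -0.00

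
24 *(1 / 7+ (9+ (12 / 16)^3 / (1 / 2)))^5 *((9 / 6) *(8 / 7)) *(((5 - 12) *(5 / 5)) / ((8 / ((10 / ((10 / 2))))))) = -7151914.69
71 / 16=4.44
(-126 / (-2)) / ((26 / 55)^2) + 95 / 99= 18931145 / 66924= 282.88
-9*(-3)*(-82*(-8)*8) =141696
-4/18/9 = -2/81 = -0.02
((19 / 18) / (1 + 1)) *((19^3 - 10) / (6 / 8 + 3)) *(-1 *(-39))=187967 / 5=37593.40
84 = 84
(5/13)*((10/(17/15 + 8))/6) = 125/1781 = 0.07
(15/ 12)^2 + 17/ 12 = 2.98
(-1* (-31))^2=961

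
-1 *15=-15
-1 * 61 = -61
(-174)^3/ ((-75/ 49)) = 86044392/ 25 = 3441775.68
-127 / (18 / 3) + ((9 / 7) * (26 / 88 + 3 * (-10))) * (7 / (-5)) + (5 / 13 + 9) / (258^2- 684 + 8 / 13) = 2282336929 / 70656960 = 32.30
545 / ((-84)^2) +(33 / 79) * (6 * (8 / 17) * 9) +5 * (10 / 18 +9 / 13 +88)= 18763241681 / 41063568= 456.93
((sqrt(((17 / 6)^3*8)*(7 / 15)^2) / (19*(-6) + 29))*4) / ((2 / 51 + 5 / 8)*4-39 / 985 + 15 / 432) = -0.11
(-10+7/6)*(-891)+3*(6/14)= 110205/14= 7871.79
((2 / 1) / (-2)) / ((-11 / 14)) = 14 / 11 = 1.27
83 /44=1.89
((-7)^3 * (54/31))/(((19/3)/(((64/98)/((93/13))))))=-157248/18259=-8.61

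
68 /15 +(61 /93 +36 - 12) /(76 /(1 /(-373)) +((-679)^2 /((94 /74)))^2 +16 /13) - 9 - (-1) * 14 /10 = -1078885422873993961 /351810464002122405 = -3.07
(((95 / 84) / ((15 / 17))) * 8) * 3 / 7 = 646 / 147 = 4.39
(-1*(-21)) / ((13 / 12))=252 / 13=19.38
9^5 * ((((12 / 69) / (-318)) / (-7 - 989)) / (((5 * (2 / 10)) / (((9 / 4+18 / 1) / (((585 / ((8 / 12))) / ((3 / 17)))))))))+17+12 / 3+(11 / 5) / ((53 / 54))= 10393716453 / 447202340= 23.24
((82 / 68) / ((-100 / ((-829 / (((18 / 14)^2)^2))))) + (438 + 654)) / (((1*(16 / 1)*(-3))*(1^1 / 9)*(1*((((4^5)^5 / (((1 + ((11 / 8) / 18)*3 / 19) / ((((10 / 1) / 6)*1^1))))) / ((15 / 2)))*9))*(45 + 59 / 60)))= -22559309183047 / 11234991547586903181015121920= -0.00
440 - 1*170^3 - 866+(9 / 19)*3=-93355067 / 19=-4913424.58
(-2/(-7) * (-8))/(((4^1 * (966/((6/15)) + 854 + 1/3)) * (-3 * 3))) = 1/51492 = 0.00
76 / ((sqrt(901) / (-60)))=-151.92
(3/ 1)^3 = 27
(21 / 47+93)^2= 19289664 / 2209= 8732.31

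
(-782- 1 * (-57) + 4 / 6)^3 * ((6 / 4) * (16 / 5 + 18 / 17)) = -1857196060777 / 765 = -2427707268.99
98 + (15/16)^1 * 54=1189/8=148.62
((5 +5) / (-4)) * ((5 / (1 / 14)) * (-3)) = 525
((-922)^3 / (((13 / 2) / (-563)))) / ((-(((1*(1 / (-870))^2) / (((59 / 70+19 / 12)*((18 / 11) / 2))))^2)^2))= -158105488685461993691635993575973948332630000 / 456989533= -345971794249961505555174300000000000.00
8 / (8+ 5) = 8 / 13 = 0.62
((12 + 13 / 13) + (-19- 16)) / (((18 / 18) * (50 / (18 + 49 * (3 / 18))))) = -1727 / 150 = -11.51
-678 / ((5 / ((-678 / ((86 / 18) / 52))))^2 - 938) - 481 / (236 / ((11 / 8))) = -370800501537739429 / 178301879855071904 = -2.08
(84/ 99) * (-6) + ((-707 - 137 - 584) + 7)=-15687/ 11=-1426.09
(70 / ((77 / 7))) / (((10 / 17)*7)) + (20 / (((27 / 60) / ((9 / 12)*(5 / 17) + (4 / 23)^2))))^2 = 9066961755473 / 72058777659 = 125.83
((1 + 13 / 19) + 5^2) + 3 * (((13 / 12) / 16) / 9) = 292279 / 10944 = 26.71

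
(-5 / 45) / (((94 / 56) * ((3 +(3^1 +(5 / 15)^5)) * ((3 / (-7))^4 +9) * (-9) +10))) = 16807 / 121406640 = 0.00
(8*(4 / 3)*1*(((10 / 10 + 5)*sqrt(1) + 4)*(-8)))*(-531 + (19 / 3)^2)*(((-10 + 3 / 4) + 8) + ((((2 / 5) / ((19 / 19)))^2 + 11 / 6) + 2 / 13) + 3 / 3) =4184164096 / 5265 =794713.03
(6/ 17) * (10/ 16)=0.22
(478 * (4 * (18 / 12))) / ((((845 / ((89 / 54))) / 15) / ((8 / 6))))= 111.88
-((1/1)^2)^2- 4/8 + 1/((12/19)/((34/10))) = 233/60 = 3.88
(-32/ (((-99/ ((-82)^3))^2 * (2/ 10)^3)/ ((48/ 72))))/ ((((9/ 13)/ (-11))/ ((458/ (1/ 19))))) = 275128469692091392000/ 24057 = 11436524491503154.67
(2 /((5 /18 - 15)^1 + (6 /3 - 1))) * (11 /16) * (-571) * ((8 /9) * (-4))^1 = -50248 /247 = -203.43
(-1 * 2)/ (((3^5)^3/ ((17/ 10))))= -17/ 71744535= -0.00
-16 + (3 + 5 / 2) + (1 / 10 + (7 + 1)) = -12 / 5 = -2.40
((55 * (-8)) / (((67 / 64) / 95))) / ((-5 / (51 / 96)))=4242.39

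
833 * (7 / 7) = 833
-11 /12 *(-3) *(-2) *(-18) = 99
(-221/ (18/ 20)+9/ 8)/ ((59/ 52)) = -228787/ 1062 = -215.43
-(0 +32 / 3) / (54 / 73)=-1168 / 81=-14.42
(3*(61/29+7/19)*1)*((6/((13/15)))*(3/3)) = 367740/7163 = 51.34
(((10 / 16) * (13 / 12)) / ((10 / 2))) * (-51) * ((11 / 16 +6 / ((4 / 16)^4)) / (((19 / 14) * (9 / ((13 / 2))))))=-494469157 / 87552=-5647.72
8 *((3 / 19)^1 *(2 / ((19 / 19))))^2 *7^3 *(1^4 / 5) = 98784 / 1805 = 54.73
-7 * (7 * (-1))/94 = 49/94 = 0.52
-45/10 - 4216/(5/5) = -8441/2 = -4220.50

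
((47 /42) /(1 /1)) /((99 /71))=3337 /4158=0.80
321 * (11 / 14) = 3531 / 14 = 252.21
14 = 14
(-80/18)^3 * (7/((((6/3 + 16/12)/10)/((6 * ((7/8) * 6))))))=-1568000/27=-58074.07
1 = 1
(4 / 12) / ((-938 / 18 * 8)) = -3 / 3752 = -0.00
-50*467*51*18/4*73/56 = -391194225/56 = -6985611.16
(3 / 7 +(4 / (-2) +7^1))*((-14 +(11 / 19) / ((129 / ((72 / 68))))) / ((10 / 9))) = -349884 / 5117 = -68.38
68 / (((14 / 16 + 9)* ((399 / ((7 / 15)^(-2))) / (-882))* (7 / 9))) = -6609600 / 73549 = -89.87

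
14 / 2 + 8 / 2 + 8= 19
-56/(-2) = 28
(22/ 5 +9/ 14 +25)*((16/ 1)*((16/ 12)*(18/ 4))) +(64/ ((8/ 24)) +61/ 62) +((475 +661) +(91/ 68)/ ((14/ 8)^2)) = 4213.54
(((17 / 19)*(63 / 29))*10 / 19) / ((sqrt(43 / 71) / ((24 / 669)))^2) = 0.00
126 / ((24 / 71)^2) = 35287 / 32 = 1102.72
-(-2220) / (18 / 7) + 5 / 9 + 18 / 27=7781 / 9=864.56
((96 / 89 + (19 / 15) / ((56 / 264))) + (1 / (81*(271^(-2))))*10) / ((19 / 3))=2289465991 / 1597995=1432.71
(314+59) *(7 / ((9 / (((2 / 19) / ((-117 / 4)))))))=-20888 / 20007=-1.04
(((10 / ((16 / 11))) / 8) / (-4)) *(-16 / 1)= 3.44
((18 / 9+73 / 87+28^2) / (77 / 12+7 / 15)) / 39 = 1369100 / 467103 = 2.93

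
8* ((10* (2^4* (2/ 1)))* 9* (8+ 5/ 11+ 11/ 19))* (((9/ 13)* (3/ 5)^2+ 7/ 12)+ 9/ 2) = 15077658624/ 13585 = 1109875.50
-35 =-35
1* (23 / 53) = 23 / 53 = 0.43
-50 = -50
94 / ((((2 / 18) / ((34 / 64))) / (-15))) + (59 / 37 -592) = -7331.97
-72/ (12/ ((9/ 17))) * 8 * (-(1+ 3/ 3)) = 864/ 17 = 50.82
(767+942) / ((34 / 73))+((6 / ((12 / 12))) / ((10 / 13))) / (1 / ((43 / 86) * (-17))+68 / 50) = 10997401 / 2992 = 3675.60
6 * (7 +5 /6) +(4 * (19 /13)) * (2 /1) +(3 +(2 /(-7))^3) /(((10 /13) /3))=70.30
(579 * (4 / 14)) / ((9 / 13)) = 5018 / 21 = 238.95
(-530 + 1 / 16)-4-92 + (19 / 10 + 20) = -48323 / 80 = -604.04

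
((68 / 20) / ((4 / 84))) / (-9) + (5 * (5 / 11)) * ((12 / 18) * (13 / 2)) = 316 / 165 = 1.92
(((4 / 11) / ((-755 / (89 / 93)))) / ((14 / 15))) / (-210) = 89 / 37845885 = 0.00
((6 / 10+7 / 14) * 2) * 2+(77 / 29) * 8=3718 / 145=25.64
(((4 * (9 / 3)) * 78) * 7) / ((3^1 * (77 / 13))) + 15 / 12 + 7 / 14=16301 / 44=370.48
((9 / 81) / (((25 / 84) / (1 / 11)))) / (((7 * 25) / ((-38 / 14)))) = -76 / 144375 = -0.00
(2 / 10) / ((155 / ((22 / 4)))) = 11 / 1550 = 0.01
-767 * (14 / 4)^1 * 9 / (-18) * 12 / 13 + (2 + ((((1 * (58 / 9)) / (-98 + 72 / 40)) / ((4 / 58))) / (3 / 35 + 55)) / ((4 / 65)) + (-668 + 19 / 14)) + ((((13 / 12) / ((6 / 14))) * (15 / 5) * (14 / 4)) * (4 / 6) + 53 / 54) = 31966829513 / 53930016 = 592.75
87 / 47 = 1.85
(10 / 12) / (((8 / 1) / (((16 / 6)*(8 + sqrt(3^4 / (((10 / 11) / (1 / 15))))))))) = sqrt(66) / 12 + 20 / 9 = 2.90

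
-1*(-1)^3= 1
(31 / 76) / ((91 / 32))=248 / 1729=0.14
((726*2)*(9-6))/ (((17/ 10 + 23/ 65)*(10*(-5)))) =-18876/ 445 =-42.42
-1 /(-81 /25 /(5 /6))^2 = -0.07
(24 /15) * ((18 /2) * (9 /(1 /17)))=2203.20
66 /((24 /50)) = 275 /2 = 137.50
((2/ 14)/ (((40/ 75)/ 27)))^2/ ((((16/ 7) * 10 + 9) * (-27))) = -6075/ 99904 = -0.06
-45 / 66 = -15 / 22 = -0.68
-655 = -655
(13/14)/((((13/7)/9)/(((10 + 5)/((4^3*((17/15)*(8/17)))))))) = 2025/1024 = 1.98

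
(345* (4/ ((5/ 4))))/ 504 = 46/ 21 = 2.19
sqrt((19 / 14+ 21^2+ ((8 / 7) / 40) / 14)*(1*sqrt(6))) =9*sqrt(1115)*6^(3 / 4) / 35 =32.92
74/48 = 37/24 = 1.54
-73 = -73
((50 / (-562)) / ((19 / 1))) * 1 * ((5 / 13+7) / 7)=-2400 / 485849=-0.00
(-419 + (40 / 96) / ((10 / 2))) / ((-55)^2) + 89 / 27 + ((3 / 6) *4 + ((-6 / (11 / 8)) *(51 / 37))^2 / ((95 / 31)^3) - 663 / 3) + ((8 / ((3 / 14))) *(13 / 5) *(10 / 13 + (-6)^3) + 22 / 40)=-161865600979497589 / 7669258814250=-21105.77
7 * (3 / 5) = 21 / 5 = 4.20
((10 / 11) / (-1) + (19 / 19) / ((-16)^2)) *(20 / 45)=-2549 / 6336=-0.40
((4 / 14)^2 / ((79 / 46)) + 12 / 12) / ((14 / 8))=16220 / 27097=0.60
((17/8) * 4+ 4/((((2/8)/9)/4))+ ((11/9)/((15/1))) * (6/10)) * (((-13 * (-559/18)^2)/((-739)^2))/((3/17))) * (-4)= 18165578903147/59718331350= 304.19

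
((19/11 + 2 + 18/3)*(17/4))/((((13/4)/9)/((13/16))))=16371/176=93.02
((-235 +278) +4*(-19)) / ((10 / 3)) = -99 / 10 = -9.90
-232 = -232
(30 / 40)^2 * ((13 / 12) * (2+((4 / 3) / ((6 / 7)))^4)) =334997 / 69984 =4.79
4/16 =1/4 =0.25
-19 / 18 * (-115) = 2185 / 18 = 121.39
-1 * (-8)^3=512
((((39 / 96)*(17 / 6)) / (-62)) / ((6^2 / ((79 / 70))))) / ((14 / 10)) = -17459 / 41997312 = -0.00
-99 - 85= -184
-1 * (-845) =845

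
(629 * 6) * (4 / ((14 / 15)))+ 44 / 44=16175.29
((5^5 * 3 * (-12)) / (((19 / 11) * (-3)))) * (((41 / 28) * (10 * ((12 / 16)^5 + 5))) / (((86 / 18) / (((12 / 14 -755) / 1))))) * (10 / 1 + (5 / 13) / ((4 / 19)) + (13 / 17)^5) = -4807700474672988741234375 / 1513338385721344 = -3176883980.50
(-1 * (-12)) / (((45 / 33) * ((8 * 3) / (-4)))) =-22 / 15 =-1.47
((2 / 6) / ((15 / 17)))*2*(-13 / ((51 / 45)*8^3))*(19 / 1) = -247 / 768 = -0.32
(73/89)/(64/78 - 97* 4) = -2847/1343900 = -0.00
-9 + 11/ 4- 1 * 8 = -57/ 4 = -14.25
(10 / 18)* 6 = 10 / 3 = 3.33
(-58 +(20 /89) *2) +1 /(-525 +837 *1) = -57.55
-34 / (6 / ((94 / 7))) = -1598 / 21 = -76.10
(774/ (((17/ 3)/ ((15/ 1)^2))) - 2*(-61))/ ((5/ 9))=4720716/ 85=55537.84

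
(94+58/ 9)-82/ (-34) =102.86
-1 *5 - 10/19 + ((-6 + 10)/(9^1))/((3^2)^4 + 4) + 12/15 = -4.73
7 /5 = 1.40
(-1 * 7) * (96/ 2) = -336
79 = 79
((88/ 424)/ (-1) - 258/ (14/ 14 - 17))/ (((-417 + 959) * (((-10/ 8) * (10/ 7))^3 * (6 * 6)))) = -2314907/ 16158375000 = -0.00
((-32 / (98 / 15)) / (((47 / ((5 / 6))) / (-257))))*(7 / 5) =10280 / 329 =31.25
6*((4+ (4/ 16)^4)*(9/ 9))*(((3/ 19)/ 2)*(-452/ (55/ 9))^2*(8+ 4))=1144957923/ 9196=124506.08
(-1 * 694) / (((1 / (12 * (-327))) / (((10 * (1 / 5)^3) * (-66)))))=-359469792 / 25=-14378791.68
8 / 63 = 0.13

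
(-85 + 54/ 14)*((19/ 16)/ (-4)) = 1349/ 56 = 24.09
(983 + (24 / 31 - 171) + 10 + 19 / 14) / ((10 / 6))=1073019 / 2170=494.48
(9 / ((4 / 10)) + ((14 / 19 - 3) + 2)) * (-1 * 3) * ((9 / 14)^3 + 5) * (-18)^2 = -2966885415 / 26068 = -113813.31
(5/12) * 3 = 5/4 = 1.25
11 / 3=3.67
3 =3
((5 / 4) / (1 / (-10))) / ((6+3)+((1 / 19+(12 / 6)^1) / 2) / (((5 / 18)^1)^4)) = -296875 / 4307814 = -0.07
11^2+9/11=1340/11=121.82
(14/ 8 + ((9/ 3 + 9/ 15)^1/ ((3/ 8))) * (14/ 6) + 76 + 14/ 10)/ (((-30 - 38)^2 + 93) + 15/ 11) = 22341/ 1038040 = 0.02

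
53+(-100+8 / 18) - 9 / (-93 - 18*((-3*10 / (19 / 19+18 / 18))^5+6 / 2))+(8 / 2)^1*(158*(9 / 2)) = 114711472550 / 41005809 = 2797.44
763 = 763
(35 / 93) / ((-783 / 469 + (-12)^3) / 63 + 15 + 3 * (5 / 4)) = -91924 / 2126259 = -0.04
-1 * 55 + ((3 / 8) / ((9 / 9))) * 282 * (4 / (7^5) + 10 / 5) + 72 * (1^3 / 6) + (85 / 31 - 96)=78430881 / 1042034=75.27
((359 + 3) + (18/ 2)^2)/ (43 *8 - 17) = 1.35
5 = 5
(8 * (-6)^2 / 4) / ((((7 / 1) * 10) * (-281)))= -36 / 9835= -0.00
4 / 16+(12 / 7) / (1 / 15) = 727 / 28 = 25.96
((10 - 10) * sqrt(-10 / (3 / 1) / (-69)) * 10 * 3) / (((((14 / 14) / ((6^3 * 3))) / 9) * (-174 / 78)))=0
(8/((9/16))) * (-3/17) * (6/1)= -256/17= -15.06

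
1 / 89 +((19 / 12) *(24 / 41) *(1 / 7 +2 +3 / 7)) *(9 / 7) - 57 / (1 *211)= 105835766 / 37727011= 2.81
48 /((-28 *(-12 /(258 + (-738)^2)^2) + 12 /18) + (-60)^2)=65981819912 /4949552907567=0.01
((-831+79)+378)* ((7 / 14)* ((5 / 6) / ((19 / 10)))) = -4675 / 57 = -82.02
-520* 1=-520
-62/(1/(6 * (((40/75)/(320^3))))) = -31/5120000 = -0.00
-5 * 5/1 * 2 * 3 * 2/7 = -300/7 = -42.86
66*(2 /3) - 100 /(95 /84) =-44.42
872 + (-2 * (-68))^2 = 19368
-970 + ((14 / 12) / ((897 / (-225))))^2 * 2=-173407315 / 178802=-969.83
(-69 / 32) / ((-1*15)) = 23 / 160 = 0.14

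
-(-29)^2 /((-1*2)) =841 /2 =420.50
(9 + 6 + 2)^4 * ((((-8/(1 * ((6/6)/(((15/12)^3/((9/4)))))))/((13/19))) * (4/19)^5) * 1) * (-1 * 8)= 42762752000/15247557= 2804.56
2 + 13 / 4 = 5.25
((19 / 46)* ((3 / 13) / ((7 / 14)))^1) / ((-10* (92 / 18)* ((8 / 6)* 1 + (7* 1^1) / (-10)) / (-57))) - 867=-11920101 / 13754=-866.66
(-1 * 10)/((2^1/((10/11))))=-50/11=-4.55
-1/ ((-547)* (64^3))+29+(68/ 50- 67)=-131347775463/ 3584819200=-36.64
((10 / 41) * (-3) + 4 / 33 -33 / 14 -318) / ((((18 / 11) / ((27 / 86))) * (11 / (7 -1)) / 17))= -310068219 / 543004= -571.02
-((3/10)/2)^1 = -3/20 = -0.15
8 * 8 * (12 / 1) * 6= 4608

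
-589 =-589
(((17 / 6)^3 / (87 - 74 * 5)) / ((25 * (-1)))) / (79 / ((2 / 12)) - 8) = 4913 / 712141200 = 0.00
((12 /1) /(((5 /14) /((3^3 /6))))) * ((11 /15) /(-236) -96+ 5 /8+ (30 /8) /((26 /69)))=-247672719 /19175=-12916.44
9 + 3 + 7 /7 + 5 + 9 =27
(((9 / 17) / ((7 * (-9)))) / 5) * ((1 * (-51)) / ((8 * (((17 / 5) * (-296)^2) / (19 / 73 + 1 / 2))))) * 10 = 45 / 164566528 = 0.00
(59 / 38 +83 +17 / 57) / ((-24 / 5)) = -48365 / 2736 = -17.68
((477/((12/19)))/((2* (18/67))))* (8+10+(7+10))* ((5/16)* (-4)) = -11807075/192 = -61495.18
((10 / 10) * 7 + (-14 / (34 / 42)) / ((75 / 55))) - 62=-5753 / 85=-67.68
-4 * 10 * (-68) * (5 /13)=13600 /13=1046.15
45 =45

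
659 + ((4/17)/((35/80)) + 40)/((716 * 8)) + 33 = 58961771/85204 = 692.01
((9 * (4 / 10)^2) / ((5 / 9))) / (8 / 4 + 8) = 162 / 625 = 0.26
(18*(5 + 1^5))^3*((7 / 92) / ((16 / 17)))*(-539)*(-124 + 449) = -410308373475 / 23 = -17839494498.91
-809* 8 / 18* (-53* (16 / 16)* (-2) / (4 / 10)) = -857540 / 9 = -95282.22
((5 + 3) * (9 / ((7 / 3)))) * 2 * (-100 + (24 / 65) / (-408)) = -47736432 / 7735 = -6171.48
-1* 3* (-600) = 1800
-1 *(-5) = 5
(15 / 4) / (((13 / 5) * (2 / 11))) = 825 / 104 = 7.93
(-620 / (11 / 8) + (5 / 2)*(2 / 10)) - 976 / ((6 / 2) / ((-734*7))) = 110293409 / 66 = 1671112.26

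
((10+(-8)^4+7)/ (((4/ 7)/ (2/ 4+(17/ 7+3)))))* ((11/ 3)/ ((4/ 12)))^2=41306859/ 8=5163357.38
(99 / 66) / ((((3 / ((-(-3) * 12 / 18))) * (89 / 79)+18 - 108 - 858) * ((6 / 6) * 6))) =-79 / 299034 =-0.00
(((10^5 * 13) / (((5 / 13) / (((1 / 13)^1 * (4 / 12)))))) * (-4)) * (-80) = 83200000 / 3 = 27733333.33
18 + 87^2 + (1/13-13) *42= 91575/13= 7044.23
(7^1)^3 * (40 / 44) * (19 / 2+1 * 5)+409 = 54234 / 11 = 4930.36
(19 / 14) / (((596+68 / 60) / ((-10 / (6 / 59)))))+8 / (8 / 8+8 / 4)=919109 / 376194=2.44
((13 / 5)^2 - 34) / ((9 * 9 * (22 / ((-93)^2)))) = -218147 / 1650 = -132.21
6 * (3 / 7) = 18 / 7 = 2.57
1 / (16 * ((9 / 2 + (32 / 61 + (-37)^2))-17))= 61 / 1324456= 0.00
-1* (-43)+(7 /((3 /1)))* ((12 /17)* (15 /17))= 12847 /289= 44.45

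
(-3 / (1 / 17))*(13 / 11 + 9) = -5712 / 11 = -519.27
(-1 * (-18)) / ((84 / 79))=237 / 14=16.93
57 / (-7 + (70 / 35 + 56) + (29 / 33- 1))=1881 / 1679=1.12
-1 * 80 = -80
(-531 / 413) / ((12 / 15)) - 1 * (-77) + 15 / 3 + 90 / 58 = 66539 / 812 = 81.94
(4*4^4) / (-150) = -512 / 75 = -6.83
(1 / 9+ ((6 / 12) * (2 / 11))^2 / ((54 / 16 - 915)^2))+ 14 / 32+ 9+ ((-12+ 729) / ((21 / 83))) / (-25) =-103.81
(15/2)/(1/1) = 15/2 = 7.50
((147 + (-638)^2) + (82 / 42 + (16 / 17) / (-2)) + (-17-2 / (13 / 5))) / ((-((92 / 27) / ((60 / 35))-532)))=51021841707 / 66414257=768.24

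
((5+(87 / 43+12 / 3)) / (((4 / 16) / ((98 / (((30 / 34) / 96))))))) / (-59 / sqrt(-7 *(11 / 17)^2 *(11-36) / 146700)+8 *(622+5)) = 185868449536 *sqrt(1141) / 92016870675+11928937022464 / 92016870675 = 197.87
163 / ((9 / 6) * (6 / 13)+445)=2119 / 5794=0.37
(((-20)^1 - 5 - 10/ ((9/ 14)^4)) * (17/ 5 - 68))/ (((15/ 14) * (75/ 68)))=33712938952/ 7381125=4567.45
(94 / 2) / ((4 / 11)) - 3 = 505 / 4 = 126.25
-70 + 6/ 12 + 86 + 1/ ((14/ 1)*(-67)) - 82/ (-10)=57919/ 2345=24.70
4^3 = 64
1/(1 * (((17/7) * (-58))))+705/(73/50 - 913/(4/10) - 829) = -5974169/25554162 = -0.23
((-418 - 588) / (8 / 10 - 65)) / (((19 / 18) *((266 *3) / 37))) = 186110 / 270389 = 0.69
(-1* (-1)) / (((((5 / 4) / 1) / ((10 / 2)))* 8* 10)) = 1 / 20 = 0.05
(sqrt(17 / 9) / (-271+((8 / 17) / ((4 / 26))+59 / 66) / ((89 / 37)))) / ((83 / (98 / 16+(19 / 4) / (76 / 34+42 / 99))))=-0.00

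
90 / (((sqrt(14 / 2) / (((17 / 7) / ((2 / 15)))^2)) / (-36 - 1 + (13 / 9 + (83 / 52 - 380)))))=-62987441625 * sqrt(7) / 35672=-4671706.28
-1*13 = -13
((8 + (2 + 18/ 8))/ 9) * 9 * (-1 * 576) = -7056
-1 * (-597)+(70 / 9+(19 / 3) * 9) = 5956 / 9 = 661.78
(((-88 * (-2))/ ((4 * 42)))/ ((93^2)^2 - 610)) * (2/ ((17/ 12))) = 176/ 8901746329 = 0.00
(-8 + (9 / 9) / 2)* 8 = -60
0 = 0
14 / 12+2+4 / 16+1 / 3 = 15 / 4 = 3.75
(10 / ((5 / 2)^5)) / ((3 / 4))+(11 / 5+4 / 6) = 1877 / 625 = 3.00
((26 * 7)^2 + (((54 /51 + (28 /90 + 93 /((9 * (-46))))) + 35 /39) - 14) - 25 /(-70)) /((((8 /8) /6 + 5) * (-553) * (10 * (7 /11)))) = -583195288489 /320231668575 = -1.82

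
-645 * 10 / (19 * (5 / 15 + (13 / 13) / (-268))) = -1037160 / 1007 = -1029.95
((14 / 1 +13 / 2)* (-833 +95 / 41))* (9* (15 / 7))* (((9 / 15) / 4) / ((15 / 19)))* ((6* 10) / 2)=-26207631 / 14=-1871973.64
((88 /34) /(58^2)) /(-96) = -11 /1372512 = -0.00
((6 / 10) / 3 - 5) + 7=11 / 5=2.20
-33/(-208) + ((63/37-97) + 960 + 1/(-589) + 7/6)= 11776946507/13598832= 866.03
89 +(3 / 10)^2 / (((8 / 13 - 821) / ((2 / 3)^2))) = 23729612 / 266625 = 89.00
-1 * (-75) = 75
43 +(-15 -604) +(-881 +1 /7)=-10198 /7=-1456.86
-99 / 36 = -11 / 4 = -2.75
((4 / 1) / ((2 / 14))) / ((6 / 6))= 28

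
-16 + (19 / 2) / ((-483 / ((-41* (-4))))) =-19.23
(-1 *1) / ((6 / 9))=-3 / 2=-1.50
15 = 15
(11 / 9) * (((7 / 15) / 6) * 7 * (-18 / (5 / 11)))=-5929 / 225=-26.35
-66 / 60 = -1.10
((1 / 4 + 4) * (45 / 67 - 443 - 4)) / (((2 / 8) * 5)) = -508368 / 335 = -1517.52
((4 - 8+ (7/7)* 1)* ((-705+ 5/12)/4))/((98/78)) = 329745/784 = 420.59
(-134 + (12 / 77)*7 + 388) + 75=3631 / 11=330.09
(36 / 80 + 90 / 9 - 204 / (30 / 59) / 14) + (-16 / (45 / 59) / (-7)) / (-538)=-6173017 / 338940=-18.21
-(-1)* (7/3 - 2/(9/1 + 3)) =2.17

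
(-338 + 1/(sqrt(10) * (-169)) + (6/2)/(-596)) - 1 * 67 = -241383/596 - sqrt(10)/1690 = -405.01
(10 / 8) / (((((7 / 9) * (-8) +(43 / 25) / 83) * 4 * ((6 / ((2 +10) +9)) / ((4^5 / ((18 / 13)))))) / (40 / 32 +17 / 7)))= -55568500 / 115813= -479.81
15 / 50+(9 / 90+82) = 412 / 5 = 82.40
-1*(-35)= 35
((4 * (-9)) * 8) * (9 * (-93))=241056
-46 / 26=-23 / 13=-1.77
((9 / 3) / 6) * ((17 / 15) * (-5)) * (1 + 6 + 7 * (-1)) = 0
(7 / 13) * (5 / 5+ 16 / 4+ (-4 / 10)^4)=21987 / 8125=2.71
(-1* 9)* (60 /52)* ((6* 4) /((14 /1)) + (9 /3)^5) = -231255 /91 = -2541.26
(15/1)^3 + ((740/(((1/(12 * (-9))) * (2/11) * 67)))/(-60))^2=68820651/4489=15330.95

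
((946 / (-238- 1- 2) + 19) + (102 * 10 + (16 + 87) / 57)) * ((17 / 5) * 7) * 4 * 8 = 54239796352 / 68685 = 789689.11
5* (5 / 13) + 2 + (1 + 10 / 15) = 218 / 39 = 5.59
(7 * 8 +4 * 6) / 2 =40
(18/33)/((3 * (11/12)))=24/121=0.20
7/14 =1/2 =0.50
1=1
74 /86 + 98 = 4251 /43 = 98.86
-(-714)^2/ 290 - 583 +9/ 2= -677561/ 290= -2336.42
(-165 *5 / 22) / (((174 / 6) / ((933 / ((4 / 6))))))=-209925 / 116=-1809.70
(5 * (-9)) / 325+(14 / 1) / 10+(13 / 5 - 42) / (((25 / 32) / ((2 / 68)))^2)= 14155634 / 11740625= 1.21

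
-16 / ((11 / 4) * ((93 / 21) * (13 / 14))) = -6272 / 4433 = -1.41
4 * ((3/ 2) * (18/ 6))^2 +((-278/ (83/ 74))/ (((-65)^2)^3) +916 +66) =6654133300932553/ 6259767921875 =1063.00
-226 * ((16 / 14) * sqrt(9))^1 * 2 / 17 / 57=-3616 / 2261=-1.60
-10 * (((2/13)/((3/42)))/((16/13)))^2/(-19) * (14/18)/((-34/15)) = -8575/15504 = -0.55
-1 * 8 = -8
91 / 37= 2.46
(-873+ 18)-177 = -1032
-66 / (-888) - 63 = -9313 / 148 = -62.93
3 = 3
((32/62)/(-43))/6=-8/3999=-0.00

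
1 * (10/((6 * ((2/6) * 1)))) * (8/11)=40/11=3.64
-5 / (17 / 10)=-50 / 17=-2.94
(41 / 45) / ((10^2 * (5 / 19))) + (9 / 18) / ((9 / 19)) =24529 / 22500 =1.09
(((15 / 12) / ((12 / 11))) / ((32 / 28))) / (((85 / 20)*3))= 385 / 4896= 0.08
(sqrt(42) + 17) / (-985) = -17 / 985 - sqrt(42) / 985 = -0.02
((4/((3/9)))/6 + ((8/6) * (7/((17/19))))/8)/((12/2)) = 337/612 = 0.55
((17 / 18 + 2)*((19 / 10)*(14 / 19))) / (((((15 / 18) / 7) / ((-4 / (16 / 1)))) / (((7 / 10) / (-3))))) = 18179 / 9000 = 2.02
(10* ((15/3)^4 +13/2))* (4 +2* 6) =101040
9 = 9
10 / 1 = 10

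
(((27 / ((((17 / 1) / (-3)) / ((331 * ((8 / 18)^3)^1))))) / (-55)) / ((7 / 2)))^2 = 1795047424 / 3469799025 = 0.52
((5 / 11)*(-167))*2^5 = -26720 / 11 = -2429.09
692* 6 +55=4207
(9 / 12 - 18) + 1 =-65 / 4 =-16.25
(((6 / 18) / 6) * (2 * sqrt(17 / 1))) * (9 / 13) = 0.32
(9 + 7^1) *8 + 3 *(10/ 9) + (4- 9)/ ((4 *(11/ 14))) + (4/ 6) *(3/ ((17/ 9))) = 146759/ 1122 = 130.80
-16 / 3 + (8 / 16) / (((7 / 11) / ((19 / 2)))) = 179 / 84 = 2.13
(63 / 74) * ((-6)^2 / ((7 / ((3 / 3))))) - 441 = -436.62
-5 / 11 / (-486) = 5 / 5346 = 0.00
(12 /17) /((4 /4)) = 12 /17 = 0.71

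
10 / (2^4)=5 / 8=0.62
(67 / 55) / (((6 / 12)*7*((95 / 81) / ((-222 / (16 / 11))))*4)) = -602397 / 53200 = -11.32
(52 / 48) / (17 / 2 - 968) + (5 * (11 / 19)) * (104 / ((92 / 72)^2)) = 1123080803 / 6090906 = 184.39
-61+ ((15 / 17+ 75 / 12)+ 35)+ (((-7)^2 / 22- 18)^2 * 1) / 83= -2709554 / 170731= -15.87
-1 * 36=-36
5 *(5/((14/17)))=30.36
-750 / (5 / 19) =-2850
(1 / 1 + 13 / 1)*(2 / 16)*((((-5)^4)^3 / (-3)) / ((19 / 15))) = -112433182.57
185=185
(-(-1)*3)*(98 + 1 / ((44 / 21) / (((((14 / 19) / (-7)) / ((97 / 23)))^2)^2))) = 37311383874555966 / 126909468721211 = 294.00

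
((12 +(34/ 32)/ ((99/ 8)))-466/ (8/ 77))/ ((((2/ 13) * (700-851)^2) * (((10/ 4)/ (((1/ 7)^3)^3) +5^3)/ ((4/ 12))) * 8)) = -23027849/ 43723329404372640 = -0.00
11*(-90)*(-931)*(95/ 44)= 3980025/ 2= 1990012.50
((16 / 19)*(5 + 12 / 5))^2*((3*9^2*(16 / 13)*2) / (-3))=-908402688 / 117325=-7742.62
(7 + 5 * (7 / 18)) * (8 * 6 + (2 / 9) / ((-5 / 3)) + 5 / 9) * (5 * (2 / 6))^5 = 219261875 / 39366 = 5569.83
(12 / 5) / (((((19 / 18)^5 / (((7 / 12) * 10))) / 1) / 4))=105815808 / 2476099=42.73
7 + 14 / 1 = 21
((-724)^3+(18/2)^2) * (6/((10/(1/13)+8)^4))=-379503343/60445656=-6.28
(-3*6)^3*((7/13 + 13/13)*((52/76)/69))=-38880/437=-88.97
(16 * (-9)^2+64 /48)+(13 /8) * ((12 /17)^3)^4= 1297.36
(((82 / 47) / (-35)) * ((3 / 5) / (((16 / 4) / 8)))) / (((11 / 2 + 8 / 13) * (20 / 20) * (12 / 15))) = -1066 / 87185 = -0.01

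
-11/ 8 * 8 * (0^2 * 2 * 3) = 0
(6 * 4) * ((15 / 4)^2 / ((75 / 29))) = 261 / 2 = 130.50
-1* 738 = -738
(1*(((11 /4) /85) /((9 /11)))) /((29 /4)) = 121 /22185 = 0.01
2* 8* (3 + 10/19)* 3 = 3216/19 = 169.26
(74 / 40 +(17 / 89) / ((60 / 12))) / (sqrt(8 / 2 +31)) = 3361 * sqrt(35) / 62300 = 0.32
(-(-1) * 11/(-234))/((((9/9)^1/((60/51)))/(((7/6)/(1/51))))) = -385/117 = -3.29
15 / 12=5 / 4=1.25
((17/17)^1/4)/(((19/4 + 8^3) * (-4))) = -1/8268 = -0.00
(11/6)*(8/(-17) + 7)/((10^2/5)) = 407/680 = 0.60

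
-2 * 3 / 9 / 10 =-1 / 15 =-0.07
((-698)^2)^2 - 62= 237367737554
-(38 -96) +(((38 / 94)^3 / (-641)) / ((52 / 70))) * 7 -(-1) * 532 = 1020883649165 / 1730314118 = 590.00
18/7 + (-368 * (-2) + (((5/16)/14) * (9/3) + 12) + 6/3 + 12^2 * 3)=265359/224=1184.64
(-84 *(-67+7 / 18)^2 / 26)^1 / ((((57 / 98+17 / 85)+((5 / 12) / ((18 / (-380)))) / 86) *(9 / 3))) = -212031771490 / 30145089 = -7033.71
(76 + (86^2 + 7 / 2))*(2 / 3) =14951 / 3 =4983.67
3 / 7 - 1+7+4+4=101 / 7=14.43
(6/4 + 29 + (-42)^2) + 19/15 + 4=53993/30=1799.77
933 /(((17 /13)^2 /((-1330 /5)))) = -41942082 /289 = -145128.31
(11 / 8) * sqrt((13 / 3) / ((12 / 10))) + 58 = 11 * sqrt(130) / 48 + 58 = 60.61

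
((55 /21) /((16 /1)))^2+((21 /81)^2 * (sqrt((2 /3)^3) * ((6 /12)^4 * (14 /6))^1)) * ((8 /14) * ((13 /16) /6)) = 637 * sqrt(6) /3779136+3025 /112896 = 0.03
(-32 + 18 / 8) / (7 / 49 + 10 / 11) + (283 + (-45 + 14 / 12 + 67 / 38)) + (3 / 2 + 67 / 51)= 22548601 / 104652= 215.46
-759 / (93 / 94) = -767.16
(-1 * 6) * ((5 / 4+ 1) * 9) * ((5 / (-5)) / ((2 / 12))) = 729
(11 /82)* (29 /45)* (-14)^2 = 31262 /1845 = 16.94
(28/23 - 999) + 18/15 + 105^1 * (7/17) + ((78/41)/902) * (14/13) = -34463332744/36149905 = -953.35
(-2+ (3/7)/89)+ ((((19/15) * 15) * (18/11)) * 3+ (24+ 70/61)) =48669527/418033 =116.43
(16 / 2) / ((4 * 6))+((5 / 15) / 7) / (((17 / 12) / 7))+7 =386 / 51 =7.57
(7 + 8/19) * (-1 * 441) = -62181/19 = -3272.68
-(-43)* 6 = 258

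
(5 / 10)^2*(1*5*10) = 25 / 2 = 12.50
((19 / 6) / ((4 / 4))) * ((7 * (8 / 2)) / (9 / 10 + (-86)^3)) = -0.00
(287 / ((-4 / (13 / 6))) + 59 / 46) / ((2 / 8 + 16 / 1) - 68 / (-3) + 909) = -17021 / 104650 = -0.16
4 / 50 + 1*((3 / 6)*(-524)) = -261.92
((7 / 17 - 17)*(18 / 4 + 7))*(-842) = 2730606 / 17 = 160623.88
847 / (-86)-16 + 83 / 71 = -150695 / 6106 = -24.68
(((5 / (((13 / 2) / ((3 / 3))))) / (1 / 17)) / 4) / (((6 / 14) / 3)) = 595 / 26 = 22.88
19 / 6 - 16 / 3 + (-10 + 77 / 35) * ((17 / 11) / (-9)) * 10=247 / 22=11.23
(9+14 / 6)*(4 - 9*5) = -1394 / 3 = -464.67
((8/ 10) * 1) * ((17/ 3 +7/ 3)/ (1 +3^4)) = 0.08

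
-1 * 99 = -99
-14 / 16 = -7 / 8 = -0.88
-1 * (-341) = 341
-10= -10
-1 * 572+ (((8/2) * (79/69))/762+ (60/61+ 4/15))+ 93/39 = -59243413919/104235885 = -568.36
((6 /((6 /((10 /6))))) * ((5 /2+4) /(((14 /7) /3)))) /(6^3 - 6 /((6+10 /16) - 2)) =2405 /31776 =0.08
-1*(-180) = 180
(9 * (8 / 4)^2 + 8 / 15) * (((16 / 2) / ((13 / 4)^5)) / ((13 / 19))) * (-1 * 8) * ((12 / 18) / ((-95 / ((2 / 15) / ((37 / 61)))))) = 8762949632 / 602747773875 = 0.01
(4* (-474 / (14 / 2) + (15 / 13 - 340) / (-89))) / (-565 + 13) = 517583 / 1117662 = 0.46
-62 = -62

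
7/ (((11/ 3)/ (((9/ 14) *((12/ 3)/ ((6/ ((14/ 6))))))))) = 21/ 11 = 1.91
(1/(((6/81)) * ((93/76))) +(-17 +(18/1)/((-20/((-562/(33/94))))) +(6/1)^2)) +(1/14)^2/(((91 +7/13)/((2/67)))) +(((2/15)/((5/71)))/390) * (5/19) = 43557653166026123/29614996511100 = 1470.80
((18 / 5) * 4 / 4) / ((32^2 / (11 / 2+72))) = 279 / 1024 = 0.27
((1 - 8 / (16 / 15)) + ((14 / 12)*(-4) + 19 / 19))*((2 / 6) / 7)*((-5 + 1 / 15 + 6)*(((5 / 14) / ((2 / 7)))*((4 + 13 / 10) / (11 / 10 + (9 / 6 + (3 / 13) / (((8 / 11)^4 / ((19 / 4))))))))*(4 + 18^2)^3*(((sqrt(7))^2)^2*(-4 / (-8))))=-85046916391370752 / 187422687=-453770660.07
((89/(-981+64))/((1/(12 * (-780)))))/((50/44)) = 3665376/4585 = 799.43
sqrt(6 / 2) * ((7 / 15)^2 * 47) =2303 * sqrt(3) / 225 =17.73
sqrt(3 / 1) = sqrt(3) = 1.73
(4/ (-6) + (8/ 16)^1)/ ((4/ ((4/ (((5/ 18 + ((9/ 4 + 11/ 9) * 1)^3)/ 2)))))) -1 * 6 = -11812062/ 1966085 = -6.01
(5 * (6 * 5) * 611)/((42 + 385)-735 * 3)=-45825/889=-51.55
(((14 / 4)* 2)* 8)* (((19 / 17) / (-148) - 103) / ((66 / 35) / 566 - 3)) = 5989781315 / 3111663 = 1924.95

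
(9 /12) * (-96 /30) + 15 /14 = -93 /70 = -1.33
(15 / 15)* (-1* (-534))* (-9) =-4806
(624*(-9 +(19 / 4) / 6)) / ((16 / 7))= -17927 / 8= -2240.88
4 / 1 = 4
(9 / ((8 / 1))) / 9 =0.12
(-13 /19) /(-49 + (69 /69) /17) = 17 /1216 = 0.01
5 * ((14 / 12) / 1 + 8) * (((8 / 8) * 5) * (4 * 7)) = 19250 / 3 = 6416.67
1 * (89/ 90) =0.99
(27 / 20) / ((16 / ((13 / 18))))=39 / 640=0.06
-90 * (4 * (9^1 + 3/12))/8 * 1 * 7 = -11655/4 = -2913.75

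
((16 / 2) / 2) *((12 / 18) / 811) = 8 / 2433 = 0.00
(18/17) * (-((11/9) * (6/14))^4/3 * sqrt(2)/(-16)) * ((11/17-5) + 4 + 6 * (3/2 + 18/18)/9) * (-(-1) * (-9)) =-980947 * sqrt(2)/49960008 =-0.03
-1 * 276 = -276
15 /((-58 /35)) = -525 /58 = -9.05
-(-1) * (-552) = -552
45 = 45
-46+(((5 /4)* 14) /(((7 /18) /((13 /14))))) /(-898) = -578897 /12572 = -46.05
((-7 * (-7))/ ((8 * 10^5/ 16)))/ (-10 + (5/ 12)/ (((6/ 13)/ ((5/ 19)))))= -8379/ 83468750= -0.00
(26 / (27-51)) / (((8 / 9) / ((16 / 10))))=-39 / 20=-1.95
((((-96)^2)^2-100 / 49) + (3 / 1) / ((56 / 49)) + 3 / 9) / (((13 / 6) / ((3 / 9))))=99883156535 / 7644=13066870.30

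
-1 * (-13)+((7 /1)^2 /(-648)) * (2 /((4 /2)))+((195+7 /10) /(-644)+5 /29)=96762791 /7563780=12.79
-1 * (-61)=61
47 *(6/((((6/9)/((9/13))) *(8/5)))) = 183.03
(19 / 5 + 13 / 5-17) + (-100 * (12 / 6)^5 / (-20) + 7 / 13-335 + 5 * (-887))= -300304 / 65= -4620.06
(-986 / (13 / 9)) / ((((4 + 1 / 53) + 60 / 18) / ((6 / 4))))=-2116449 / 15197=-139.27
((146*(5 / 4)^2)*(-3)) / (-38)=5475 / 304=18.01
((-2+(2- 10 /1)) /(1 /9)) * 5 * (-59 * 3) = 79650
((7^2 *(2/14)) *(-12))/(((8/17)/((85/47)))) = -30345/94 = -322.82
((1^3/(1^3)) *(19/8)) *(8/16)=19/16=1.19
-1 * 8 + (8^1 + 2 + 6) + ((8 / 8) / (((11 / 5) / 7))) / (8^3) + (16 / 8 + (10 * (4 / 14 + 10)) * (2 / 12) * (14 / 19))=22.64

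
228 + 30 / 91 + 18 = 22416 / 91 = 246.33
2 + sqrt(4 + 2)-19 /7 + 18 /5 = sqrt(6) + 101 /35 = 5.34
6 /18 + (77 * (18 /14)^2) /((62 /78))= 104464 /651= 160.47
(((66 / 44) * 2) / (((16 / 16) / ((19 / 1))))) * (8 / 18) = 76 / 3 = 25.33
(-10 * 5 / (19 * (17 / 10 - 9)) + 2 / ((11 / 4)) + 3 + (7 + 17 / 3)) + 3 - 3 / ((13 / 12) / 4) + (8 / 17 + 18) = 274613594 / 10115391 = 27.15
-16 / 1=-16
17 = 17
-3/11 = -0.27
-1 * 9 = -9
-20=-20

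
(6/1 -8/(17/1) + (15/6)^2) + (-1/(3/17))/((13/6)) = 8101/884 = 9.16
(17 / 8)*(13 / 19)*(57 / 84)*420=3315 / 8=414.38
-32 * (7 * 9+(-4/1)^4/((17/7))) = -91616/17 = -5389.18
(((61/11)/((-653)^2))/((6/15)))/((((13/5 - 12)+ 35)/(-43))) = -65575/1200767744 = -0.00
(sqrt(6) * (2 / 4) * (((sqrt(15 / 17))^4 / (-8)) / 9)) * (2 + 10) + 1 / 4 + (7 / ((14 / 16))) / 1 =33 / 4 - 75 * sqrt(6) / 1156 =8.09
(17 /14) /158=17 /2212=0.01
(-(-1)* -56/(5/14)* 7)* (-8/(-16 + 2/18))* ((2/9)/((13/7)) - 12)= 12205312/1859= 6565.53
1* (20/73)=20/73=0.27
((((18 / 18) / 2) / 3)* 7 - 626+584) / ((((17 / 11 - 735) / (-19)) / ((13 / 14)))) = -95095 / 96816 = -0.98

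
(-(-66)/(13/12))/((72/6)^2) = 11/26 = 0.42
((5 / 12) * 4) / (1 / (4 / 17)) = 0.39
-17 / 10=-1.70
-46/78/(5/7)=-161/195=-0.83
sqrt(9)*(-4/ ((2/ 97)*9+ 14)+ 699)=721077/ 344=2096.15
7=7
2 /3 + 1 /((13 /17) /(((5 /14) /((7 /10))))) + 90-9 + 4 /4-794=-1358083 /1911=-710.67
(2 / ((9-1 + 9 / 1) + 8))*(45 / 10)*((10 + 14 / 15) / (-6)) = -82 / 125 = -0.66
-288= -288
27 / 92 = 0.29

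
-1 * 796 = -796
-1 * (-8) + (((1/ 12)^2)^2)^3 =8.00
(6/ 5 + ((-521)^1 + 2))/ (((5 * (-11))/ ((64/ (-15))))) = -55232/ 1375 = -40.17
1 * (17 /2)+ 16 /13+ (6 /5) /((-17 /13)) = 19477 /2210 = 8.81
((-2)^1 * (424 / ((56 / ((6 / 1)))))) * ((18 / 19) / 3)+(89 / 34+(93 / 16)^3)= 170.30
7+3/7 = 52/7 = 7.43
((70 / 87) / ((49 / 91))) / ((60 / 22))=143 / 261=0.55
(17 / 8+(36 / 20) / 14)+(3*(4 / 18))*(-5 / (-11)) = 23623 / 9240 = 2.56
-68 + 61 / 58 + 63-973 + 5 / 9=-976.39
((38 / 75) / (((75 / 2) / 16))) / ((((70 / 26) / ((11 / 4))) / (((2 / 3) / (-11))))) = -0.01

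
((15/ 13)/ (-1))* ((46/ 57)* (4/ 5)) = -184/ 247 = -0.74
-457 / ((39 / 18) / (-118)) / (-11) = -323556 / 143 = -2262.63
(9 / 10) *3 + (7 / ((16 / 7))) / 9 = 3.04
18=18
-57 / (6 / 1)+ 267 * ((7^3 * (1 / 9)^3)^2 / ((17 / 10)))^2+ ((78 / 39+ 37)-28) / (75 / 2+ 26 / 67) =-1293452588227304945 / 276263723126904462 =-4.68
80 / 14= 5.71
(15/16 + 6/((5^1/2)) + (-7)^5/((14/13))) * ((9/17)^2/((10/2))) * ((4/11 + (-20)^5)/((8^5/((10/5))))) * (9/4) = 471046572683739/1225523200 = 384363.65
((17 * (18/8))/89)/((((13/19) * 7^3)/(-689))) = -154071/122108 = -1.26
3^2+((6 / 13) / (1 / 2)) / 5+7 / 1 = 1052 / 65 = 16.18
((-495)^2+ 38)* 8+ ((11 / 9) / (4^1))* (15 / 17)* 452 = 99991919 / 51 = 1960625.86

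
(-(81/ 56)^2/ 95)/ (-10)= 0.00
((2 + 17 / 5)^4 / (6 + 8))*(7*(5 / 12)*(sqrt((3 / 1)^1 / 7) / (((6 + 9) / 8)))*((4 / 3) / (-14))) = -39366*sqrt(21) / 30625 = -5.89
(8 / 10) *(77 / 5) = 308 / 25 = 12.32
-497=-497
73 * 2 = 146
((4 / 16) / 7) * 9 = 9 / 28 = 0.32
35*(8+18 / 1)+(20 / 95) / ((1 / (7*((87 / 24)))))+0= 34783 / 38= 915.34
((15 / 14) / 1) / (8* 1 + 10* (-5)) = -5 / 196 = -0.03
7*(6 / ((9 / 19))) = 266 / 3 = 88.67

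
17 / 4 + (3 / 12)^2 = 69 / 16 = 4.31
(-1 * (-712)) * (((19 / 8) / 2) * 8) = 6764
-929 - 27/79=-73418/79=-929.34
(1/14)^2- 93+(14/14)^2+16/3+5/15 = -50761/588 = -86.33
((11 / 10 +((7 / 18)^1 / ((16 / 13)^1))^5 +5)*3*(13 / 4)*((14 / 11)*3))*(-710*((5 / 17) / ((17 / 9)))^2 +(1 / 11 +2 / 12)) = -514289576109322176908927 / 133491076578064465920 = -3852.61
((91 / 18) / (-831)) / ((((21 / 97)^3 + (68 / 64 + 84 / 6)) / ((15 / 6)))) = -1661064860 / 1646145617751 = -0.00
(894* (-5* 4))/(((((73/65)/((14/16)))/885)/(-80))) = 71998290000/73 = 986277945.21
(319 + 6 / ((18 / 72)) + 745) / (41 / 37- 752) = -40256 / 27783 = -1.45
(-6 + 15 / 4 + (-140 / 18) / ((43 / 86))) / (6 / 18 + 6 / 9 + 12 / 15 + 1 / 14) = -9.51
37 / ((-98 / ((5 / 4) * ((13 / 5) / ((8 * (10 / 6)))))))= -1443 / 15680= -0.09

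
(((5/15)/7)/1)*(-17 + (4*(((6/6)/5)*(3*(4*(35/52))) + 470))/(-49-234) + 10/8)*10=-1649365/154518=-10.67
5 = 5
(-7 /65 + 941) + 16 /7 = 943.18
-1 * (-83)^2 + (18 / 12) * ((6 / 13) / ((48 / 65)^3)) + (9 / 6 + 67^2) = -29451643 / 12288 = -2396.78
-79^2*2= -12482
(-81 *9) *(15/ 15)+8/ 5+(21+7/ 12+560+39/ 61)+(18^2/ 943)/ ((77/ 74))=-38494030079/ 265756260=-144.85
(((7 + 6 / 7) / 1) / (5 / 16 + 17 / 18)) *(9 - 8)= 7920 / 1267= 6.25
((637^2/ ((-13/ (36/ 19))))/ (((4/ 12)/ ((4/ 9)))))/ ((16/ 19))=-93639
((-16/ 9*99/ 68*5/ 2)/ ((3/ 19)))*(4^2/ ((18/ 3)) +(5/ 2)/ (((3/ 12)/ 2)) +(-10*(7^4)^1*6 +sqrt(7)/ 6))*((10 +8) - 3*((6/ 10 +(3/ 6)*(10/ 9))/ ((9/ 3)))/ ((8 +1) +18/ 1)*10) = 3856297121600/ 37179 - 4462150*sqrt(7)/ 37179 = 103722136.58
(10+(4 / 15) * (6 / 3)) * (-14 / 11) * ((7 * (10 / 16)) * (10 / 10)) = -3871 / 66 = -58.65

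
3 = 3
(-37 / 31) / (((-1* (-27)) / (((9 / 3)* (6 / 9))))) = -74 / 837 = -0.09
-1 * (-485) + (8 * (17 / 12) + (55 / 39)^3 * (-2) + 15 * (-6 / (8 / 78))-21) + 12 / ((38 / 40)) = -890704111 / 2254122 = -395.14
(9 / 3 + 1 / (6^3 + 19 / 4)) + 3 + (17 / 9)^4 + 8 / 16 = 222864293 / 11586726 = 19.23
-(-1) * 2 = 2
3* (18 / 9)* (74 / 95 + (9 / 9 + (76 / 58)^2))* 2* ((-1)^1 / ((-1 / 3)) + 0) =10055124 / 79895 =125.85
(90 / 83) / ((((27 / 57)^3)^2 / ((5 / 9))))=2352294050 / 44109603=53.33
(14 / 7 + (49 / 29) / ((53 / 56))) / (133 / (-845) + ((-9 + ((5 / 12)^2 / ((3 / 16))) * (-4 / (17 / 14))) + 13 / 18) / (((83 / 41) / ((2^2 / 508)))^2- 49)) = -501088767084603360 / 20858482707797171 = -24.02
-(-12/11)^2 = -144/121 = -1.19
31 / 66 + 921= 60817 / 66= 921.47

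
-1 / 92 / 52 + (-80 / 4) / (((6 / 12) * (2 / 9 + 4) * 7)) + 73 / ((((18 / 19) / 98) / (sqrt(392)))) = -861253 / 636272 + 951482 * sqrt(2) / 9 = 149509.62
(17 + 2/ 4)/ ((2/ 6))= 105/ 2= 52.50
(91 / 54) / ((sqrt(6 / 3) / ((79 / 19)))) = 7189 * sqrt(2) / 2052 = 4.95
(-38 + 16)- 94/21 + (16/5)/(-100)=-69584/2625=-26.51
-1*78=-78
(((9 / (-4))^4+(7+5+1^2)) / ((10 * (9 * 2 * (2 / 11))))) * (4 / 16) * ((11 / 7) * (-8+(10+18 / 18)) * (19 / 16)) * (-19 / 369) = -431961409 / 5078384640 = -0.09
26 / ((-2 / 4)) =-52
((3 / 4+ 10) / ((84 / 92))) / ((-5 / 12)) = -989 / 35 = -28.26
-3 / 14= -0.21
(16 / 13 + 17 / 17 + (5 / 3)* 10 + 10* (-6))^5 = -117312577.44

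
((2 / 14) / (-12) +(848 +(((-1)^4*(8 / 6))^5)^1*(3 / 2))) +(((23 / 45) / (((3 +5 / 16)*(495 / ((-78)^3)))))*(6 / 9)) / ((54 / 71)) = 71862059041 / 99168300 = 724.65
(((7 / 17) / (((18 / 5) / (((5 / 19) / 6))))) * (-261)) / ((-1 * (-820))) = -1015 / 635664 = -0.00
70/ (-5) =-14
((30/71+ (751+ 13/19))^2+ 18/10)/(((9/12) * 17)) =44365.99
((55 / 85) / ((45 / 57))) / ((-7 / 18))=-2.11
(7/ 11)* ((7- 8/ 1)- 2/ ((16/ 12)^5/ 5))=-1099/ 512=-2.15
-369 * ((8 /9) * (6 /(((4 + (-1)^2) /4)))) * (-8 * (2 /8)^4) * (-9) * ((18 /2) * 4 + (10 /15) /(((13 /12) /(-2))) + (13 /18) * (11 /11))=-204303 /13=-15715.62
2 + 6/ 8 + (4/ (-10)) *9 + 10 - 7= 43/ 20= 2.15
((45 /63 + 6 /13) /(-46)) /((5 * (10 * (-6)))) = 107 /1255800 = 0.00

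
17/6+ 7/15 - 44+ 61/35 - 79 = -8257/70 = -117.96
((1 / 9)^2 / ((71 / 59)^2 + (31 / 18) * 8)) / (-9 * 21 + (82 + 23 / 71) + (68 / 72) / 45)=-22243590 / 2925870379529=-0.00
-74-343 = -417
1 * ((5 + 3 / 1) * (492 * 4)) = 15744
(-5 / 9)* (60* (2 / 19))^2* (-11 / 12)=22000 / 1083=20.31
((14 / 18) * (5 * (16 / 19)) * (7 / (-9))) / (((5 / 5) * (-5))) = 784 / 1539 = 0.51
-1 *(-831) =831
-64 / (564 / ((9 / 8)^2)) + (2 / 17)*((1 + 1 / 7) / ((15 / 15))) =-205 / 22372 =-0.01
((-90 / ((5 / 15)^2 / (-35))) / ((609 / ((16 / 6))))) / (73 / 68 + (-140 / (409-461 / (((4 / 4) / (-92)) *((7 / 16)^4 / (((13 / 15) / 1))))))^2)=319881776200705780398964800 / 2766297926836706118600917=115.64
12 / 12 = 1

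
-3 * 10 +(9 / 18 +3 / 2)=-28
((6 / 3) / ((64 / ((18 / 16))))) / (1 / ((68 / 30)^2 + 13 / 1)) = 4081 / 6400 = 0.64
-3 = -3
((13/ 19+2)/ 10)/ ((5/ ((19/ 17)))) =3/ 50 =0.06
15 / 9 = 5 / 3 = 1.67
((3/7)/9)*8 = 8/21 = 0.38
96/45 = 32/15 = 2.13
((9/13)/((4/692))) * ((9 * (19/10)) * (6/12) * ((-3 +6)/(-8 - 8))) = -798741/4160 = -192.01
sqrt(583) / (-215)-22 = -22-sqrt(583) / 215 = -22.11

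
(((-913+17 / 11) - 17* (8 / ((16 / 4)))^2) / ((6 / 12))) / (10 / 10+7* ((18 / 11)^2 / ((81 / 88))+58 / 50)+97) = -538700 / 34783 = -15.49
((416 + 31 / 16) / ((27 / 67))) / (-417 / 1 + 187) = -4.51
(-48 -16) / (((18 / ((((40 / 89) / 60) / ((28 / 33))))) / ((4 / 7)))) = -704 / 39249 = -0.02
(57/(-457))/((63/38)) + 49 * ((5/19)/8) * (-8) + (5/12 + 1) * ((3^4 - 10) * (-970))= -11861874487/121562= -97578.80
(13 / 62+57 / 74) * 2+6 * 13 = 91714 / 1147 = 79.96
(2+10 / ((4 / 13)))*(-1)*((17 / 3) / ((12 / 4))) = -391 / 6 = -65.17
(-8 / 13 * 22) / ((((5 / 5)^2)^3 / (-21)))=3696 / 13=284.31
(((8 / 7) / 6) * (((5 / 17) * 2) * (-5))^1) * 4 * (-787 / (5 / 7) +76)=820640 / 357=2298.71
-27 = -27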